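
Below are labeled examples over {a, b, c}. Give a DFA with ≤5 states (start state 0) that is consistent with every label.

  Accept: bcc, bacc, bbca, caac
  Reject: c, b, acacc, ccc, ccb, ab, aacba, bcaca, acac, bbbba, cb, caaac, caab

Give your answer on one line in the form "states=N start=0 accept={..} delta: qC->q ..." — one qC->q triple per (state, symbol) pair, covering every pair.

states=3 start=0 accept={2} delta: 0a->0 0b->0 0c->1 1a->2 1b->0 1c->2 2a->1 2b->0 2c->0

Fold the examples into a partial DFA from state 0: repeatedly fix the first undefined (state, symbol) met by the shortest-then-alphabetical prefix, trying targets in increasing order and rejecting any under which an Accept and a Reject string meet in one state with the same remainder; add a state when all current targets are rejected. Accepting states are where Accept strings end.
a: 0a undefined. 0a->0: ok.
b: 0b undefined. 0b->0: ok.
c: 0c undefined. 0c->0: no, bcc/c meet in 0. Open state 1: 0c->1.
ca: 1a undefined. 1a->0: no, bcc/acacc meet in 1 with "c" left. 1a->1: no, bcc/acac meet in 1 with "c" left. Open state 2: 1a->2.
cb: 1b undefined. 1b->0: ok.
cc: 1c undefined. 1c->0: no, bcc/b meet in 0. 1c->1: no, bcc/c meet in 1. 1c->2: ok.
caa: 2a undefined. 2a->0: no, caac/c meet in 1. 2a->1: ok.
ccb: 2b undefined. 2b->0: ok.
ccc: 2c undefined. 2c->0: ok.
All examples now run through 3 states with every (state, symbol) defined. Accept strings end in {2}, Reject strings end in {0,1}; accept={2}.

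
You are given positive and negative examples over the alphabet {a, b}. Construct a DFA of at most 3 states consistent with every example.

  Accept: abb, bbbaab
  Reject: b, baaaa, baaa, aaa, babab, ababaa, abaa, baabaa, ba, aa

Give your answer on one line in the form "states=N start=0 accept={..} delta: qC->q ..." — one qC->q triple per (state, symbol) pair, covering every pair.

states=3 start=0 accept={2} delta: 0a->0 0b->1 1a->0 1b->2 2a->2 2b->2

Fold the examples into a partial DFA from state 0: repeatedly fix the first undefined (state, symbol) met by the shortest-then-alphabetical prefix, trying targets in increasing order and rejecting any under which an Accept and a Reject string meet in one state with the same remainder; add a state when all current targets are rejected. Accepting states are where Accept strings end.
a: 0a undefined. 0a->0: ok.
b: 0b undefined. 0b->0: no, abb/b meet in 0. Open state 1: 0b->1.
ba: 1a undefined. 1a->0: ok.
bb: 1b undefined. 1b->0: no, abb/baaaa meet in 0. 1b->1: no, abb/b meet in 1. Open state 2: 1b->2.
bbb: 2b undefined. 2b->0: no, bbbaab/b meet in 1. 2b->1: no, bbbaab/b meet in 1. 2b->2: ok.
bbba: 2a undefined. 2a->0: no, bbbaab/b meet in 1. 2a->1: no, bbbaab/b meet in 1. 2a->2: ok.
All examples now run through 3 states with every (state, symbol) defined. Accept strings end in {2}, Reject strings end in {0,1}; accept={2}.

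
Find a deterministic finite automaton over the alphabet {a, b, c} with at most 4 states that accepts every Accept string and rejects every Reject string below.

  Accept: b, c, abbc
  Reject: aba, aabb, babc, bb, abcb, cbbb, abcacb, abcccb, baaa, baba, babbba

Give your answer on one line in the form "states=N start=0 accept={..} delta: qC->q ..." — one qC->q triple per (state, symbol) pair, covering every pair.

states=4 start=0 accept={0,1} delta: 0a->0 0b->1 0c->0 1a->2 1b->2 1c->1 2a->1 2b->3 2c->1 3a->2 3b->0 3c->2

Grow the machine one transition at a time. Run the examples from 0; the earliest place one falls off (shortest prefix, ties alphabetical) gets sent to the lowest-numbered state that keeps every Accept/Reject pair distinguishable — a pair clashes when both reach the same state with identical unread suffix — and to a fresh state only if none does.
a: 0a undefined. 0a->0: ok.
b: 0b undefined. 0b->0: no, b/aba meet in 0. Open state 1: 0b->1.
c: 0c undefined. 0c->0: ok.
ba: 1a undefined. 1a->0: no, c/aba meet in 0. 1a->1: no, b/aba meet in 1. Open state 2: 1a->2.
bb: 1b undefined. 1b->0: no, b/cbbb meet in 1. 1b->1: no, b/aabb meet in 1. 1b->2: ok.
abc: 1c undefined. 1c->0: no, b/abcb meet in 1. 1c->1: ok.
baa: 2a undefined. 2a->0: no, c/baaa meet in 0. 2a->1: ok.
bab: 2b undefined. 2b->0: no, b/babbba meet in 1. 2b->1: no, b/babc meet in 1. 2b->2: no, b/baba meet in 1. Open state 3: 2b->3.
abbc: 2c undefined. 2c->0: no, b/abcacb meet in 1. 2c->1: ok.
baba: 3a undefined. 3a->0: no, c/baba meet in 0. 3a->1: no, b/baba meet in 1. 3a->2: ok.
babb: 3b undefined. 3b->0: ok.
babc: 3c undefined. 3c->0: no, c/babc meet in 0. 3c->1: no, b/babc meet in 1. 3c->2: ok.
All examples now run through 4 states with every (state, symbol) defined. Accept strings end in {0,1}, Reject strings end in {2,3}; accept={0,1}.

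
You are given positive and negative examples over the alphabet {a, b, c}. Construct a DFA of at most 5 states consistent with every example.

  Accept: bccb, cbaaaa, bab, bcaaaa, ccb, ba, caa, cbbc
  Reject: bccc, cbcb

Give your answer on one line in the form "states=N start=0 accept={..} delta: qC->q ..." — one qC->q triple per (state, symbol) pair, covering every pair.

states=3 start=0 accept={0} delta: 0a->0 0b->0 0c->1 1a->0 1b->2 1c->0 2a->0 2b->1 2c->1

State merging on the prefix tree: take the shortest (then alphabetical) example prefix whose next move is undefined and point that move at state 0, else 1, else 2, ...; a target is out if some Accept/Reject pair would then sit in one state with the same input left (inseparable). If every existing state is out, open a new one.
b: 0b undefined. 0b->0: ok.
c: 0c undefined. 0c->0: no, bccb/bccc meet in 0. Open state 1: 0c->1.
ba: 0a undefined. 0a->0: ok.
ca: 1a undefined. 1a->0: ok.
cb: 1b undefined. 1b->0: no, cbaaaa/cbcb meet in 0. 1b->1: no, bccb/cbcb meet in 1 with "cb" left. Open state 2: 1b->2.
cc: 1c undefined. 1c->0: ok.
cba: 2a undefined. 2a->0: ok.
cbb: 2b undefined. 2b->0: no, cbbc/bccc meet in 1. 2b->1: ok.
cbc: 2c undefined. 2c->0: no, bccb/cbcb meet in 0. 2c->1: ok.
All examples now run through 3 states with every (state, symbol) defined. Accept strings end in {0}, Reject strings end in {1,2}; accept={0}.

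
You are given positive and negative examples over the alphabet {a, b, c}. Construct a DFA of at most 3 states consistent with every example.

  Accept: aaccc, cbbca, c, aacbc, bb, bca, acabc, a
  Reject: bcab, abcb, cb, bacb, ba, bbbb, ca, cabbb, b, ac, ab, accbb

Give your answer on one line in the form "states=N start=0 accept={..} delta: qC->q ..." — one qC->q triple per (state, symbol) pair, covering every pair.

Grow the machine one transition at a time. Run the examples from 0; the earliest place one falls off (shortest prefix, ties alphabetical) gets sent to the lowest-numbered state that keeps every Accept/Reject pair distinguishable — a pair clashes when both reach the same state with identical unread suffix — and to a fresh state only if none does.
a: 0a undefined. 0a->0: no, c/ac meet in 0 with "c" left. Open state 1: 0a->1.
b: 0b undefined. 0b->0: no, bb/bbbb meet in 0. 0b->1: no, bb/ab meet in 1 with "b" left. Open state 2: 0b->2.
c: 0c undefined. 0c->0: no, a/ca meet in 1. 0c->1: ok.
aa: 1a undefined. 1a->0: ok.
ab: 1b undefined. 1b->0: ok.
ac: 1c undefined. 1c->0: ok.
ba: 2a undefined. 2a->0: ok.
bb: 2b undefined. 2b->0: no, bb/abcb meet in 0. 2b->1: ok.
bc: 2c undefined. 2c->0: ok.
All examples now run through 3 states with every (state, symbol) defined. Accept strings end in {1}, Reject strings end in {0,2}; accept={1}.

states=3 start=0 accept={1} delta: 0a->1 0b->2 0c->1 1a->0 1b->0 1c->0 2a->0 2b->1 2c->0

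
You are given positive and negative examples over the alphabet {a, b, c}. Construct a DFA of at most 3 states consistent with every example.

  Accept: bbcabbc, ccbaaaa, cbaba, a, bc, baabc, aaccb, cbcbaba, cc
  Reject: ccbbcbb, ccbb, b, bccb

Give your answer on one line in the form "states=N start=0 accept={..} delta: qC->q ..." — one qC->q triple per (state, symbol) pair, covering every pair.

State merging on the prefix tree: take the shortest (then alphabetical) example prefix whose next move is undefined and point that move at state 0, else 1, else 2, ...; a target is out if some Accept/Reject pair would then sit in one state with the same input left (inseparable). If every existing state is out, open a new one.
a: 0a undefined. 0a->0: ok.
b: 0b undefined. 0b->0: no, a/b meet in 0. Open state 1: 0b->1.
c: 0c undefined. 0c->0: no, aaccb/b meet in 1. 0c->1: ok.
ba: 1a undefined. 1a->0: ok.
bb: 1b undefined. 1b->0: no, bbcabbc/b meet in 1. 1b->1: ok.
bc: 1c undefined. 1c->0: no, aaccb/ccbbcbb meet in 1. 1c->1: no, bbcabbc/ccbbcbb meet in 1. Open state 2: 1c->2.
bcc: 2c undefined. 2c->0: ok.
ccb: 2b undefined. 2b->0: ok.
bbca: 2a undefined. 2a->0: ok.
All examples now run through 3 states with every (state, symbol) defined. Accept strings end in {0,2}, Reject strings end in {1}; accept={0,2}.

states=3 start=0 accept={0,2} delta: 0a->0 0b->1 0c->1 1a->0 1b->1 1c->2 2a->0 2b->0 2c->0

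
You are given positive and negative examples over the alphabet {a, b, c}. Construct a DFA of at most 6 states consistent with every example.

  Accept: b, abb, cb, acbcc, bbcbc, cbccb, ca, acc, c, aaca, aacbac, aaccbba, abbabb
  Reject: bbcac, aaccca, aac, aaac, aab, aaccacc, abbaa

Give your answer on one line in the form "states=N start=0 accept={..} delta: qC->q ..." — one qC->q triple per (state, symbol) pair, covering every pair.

states=5 start=0 accept={0,1,3} delta: 0a->1 0b->0 0c->0 1a->1 1b->2 1c->2 2a->0 2b->3 2c->3 3a->4 3b->0 3c->3 4a->2 4b->0 4c->1

Grow the machine one transition at a time. Run the examples from 0; the earliest place one falls off (shortest prefix, ties alphabetical) gets sent to the lowest-numbered state that keeps every Accept/Reject pair distinguishable — a pair clashes when both reach the same state with identical unread suffix — and to a fresh state only if none does.
a: 0a undefined. 0a->0: no, b/aab meet in 0 with "b" left. Open state 1: 0a->1.
b: 0b undefined. 0b->0: ok.
c: 0c undefined. 0c->0: ok.
aa: 1a undefined. 1a->0: no, b/aac meet in 0. 1a->1: ok.
ab: 1b undefined. 1b->0: no, b/aab meet in 0. 1b->1: no, abb/aab meet in 1. Open state 2: 1b->2.
ac: 1c undefined. 1c->0: no, b/bbcac meet in 0. 1c->1: no, ca/bbcac meet in 1. 1c->2: ok.
abb: 2b undefined. 2b->0: no, ca/abbaa meet in 1. 2b->1: no, abb/abbaa meet in 1. 2b->2: no, abb/bbcac meet in 2. Open state 3: 2b->3.
acc: 2c undefined. 2c->0: no, b/aaccacc meet in 0. 2c->1: no, ca/aaccacc meet in 1. 2c->2: no, acc/bbcac meet in 2. 2c->3: ok.
aaca: 2a undefined. 2a->0: ok.
abba: 3a undefined. 3a->0: no, b/aaccacc meet in 0. 3a->1: no, abb/aaccacc meet in 3. 3a->2: no, b/abbaa meet in 0. 3a->3: no, abb/abbaa meet in 3. Open state 4: 3a->4.
acbc: 3c undefined. 3c->0: no, ca/aaccca meet in 1. 3c->1: no, acbcc/bbcac meet in 2. 3c->2: no, b/aaccca meet in 0. 3c->3: ok.
aaccb: 3b undefined. 3b->0: ok.
abbaa: 4a undefined. 4a->0: no, b/abbaa meet in 0. 4a->1: no, ca/abbaa meet in 1. 4a->2: ok.
abbab: 4b undefined. 4b->0: ok.
aacbac: 4c undefined. 4c->0: no, b/aaccacc meet in 0. 4c->1: ok.
All examples now run through 5 states with every (state, symbol) defined. Accept strings end in {0,1,3}, Reject strings end in {2,4}; accept={0,1,3}.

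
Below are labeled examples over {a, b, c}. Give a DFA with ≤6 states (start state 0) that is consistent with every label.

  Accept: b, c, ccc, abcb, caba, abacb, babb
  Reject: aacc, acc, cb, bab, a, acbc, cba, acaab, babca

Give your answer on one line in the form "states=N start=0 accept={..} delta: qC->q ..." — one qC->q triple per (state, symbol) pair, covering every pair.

Fold the examples into a partial DFA from state 0: repeatedly fix the first undefined (state, symbol) met by the shortest-then-alphabetical prefix, trying targets in increasing order and rejecting any under which an Accept and a Reject string meet in one state with the same remainder; add a state when all current targets are rejected. Accepting states are where Accept strings end.
a: 0a undefined. 0a->0: ok.
b: 0b undefined. 0b->0: no, b/bab meet in 0. Open state 1: 0b->1.
c: 0c undefined. 0c->0: no, b/cb meet in 1. 0c->1: ok.
ba: 1a undefined. 1a->0: no, b/bab meet in 1. 1a->1: no, caba/cba meet in 1 with "ba" left. Open state 2: 1a->2.
cb: 1b undefined. 1b->0: no, b/acbc meet in 1. 1b->1: no, b/cb meet in 1. 1b->2: ok.
cc: 1c undefined. 1c->0: ok.
bab: 2b undefined. 2b->0: no, caba/aacc meet in 0. 2b->1: no, b/bab meet in 1. 2b->2: no, caba/cba meet in 2 with "a" left. Open state 3: 2b->3.
cba: 2a undefined. 2a->0: no, b/acaab meet in 1. 2a->1: no, b/cba meet in 1. 2a->2: ok.
abac: 2c undefined. 2c->0: ok.
babb: 3b undefined. 3b->0: no, babb/aacc meet in 0. 3b->1: ok.
babc: 3c undefined. 3c->0: ok.
caba: 3a undefined. 3a->0: no, caba/aacc meet in 0. 3a->1: ok.
All examples now run through 4 states with every (state, symbol) defined. Accept strings end in {1}, Reject strings end in {0,2,3}; accept={1}.

states=4 start=0 accept={1} delta: 0a->0 0b->1 0c->1 1a->2 1b->2 1c->0 2a->2 2b->3 2c->0 3a->1 3b->1 3c->0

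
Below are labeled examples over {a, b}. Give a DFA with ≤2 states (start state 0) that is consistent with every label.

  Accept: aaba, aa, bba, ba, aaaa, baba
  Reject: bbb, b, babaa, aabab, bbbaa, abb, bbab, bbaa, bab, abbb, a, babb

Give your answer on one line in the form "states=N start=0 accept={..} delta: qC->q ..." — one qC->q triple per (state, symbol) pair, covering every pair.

Grow the machine one transition at a time. Run the examples from 0; the earliest place one falls off (shortest prefix, ties alphabetical) gets sent to the lowest-numbered state that keeps every Accept/Reject pair distinguishable — a pair clashes when both reach the same state with identical unread suffix — and to a fresh state only if none does.
a: 0a undefined. 0a->0: no, aa/a meet in 0. Open state 1: 0a->1.
b: 0b undefined. 0b->0: no, aa/bbbaa meet in 1 with "a" left. 0b->1: ok.
aa: 1a undefined. 1a->0: ok.
ab: 1b undefined. 1b->0: no, aaba/bbab meet in 0. 1b->1: ok.
All examples now run through 2 states with every (state, symbol) defined. Accept strings end in {0}, Reject strings end in {1}; accept={0}.

states=2 start=0 accept={0} delta: 0a->1 0b->1 1a->0 1b->1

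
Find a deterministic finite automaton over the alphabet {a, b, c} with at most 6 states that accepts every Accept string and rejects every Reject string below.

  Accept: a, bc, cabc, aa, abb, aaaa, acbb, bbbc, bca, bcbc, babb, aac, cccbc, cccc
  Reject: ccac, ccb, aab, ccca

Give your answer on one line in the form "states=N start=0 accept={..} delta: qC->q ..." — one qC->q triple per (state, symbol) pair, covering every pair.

Fold the examples into a partial DFA from state 0: repeatedly fix the first undefined (state, symbol) met by the shortest-then-alphabetical prefix, trying targets in increasing order and rejecting any under which an Accept and a Reject string meet in one state with the same remainder; add a state when all current targets are rejected. Accepting states are where Accept strings end.
a: 0a undefined. 0a->0: ok.
b: 0b undefined. 0b->0: no, a/aab meet in 0. Open state 1: 0b->1.
c: 0c undefined. 0c->0: no, a/ccac meet in 0. 0c->1: no, aac/aab meet in 1. Open state 2: 0c->2.
ba: 1a undefined. 1a->0: ok.
bb: 1b undefined. 1b->0: ok.
bc: 1c undefined. 1c->0: ok.
ca: 2a undefined. 2a->0: ok.
cc: 2c undefined. 2c->0: no, a/ccca meet in 0. 2c->1: no, a/ccb meet in 0. 2c->2: no, a/ccca meet in 0. Open state 3: 2c->3.
acb: 2b undefined. 2b->0: no, acbb/aab meet in 1. 2b->1: ok.
cca: 3a undefined. 3a->0: no, aac/ccac meet in 2. 3a->1: no, a/ccac meet in 0. 3a->2: ok.
ccb: 3b undefined. 3b->0: no, a/ccb meet in 0. 3b->1: ok.
ccc: 3c undefined. 3c->0: no, a/ccca meet in 0. 3c->1: no, a/ccca meet in 0. 3c->2: no, a/ccca meet in 0. 3c->3: no, aac/ccca meet in 2. Open state 4: 3c->4.
ccca: 4a undefined. 4a->0: no, a/ccca meet in 0. 4a->1: ok.
cccb: 4b undefined. 4b->0: ok.
cccc: 4c undefined. 4c->0: ok.
All examples now run through 5 states with every (state, symbol) defined. Accept strings end in {0,2}, Reject strings end in {1,3}; accept={0,2}.

states=5 start=0 accept={0,2} delta: 0a->0 0b->1 0c->2 1a->0 1b->0 1c->0 2a->0 2b->1 2c->3 3a->2 3b->1 3c->4 4a->1 4b->0 4c->0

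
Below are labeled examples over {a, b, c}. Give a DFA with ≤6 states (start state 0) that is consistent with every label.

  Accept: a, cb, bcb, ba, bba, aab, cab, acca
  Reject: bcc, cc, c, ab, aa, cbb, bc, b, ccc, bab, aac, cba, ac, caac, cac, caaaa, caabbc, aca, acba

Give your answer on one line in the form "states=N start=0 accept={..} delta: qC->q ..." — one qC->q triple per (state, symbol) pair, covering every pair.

Fold the examples into a partial DFA from state 0: repeatedly fix the first undefined (state, symbol) met by the shortest-then-alphabetical prefix, trying targets in increasing order and rejecting any under which an Accept and a Reject string meet in one state with the same remainder; add a state when all current targets are rejected. Accepting states are where Accept strings end.
a: 0a undefined. 0a->0: no, a/aa meet in 0. Open state 1: 0a->1.
b: 0b undefined. 0b->0: ok.
c: 0c undefined. 0c->0: no, a/cba meet in 1. 0c->1: no, a/c meet in 1. Open state 2: 0c->2.
aa: 1a undefined. 1a->0: no, aab/aa meet in 0. 1a->1: no, a/aa meet in 1. 1a->2: ok.
ab: 1b undefined. 1b->0: ok.
ac: 1c undefined. 1c->0: no, a/aca meet in 1. 1c->1: no, a/ac meet in 1. 1c->2: ok.
ca: 2a undefined. 2a->0: no, cab/ab meet in 0. 2a->1: no, a/aca meet in 1. 2a->2: ok.
cb: 2b undefined. 2b->0: no, a/cba meet in 1. 2b->1: ok.
cc: 2c undefined. 2c->0: ok.
All examples now run through 3 states with every (state, symbol) defined. Accept strings end in {1}, Reject strings end in {0,2}; accept={1}.

states=3 start=0 accept={1} delta: 0a->1 0b->0 0c->2 1a->2 1b->0 1c->2 2a->2 2b->1 2c->0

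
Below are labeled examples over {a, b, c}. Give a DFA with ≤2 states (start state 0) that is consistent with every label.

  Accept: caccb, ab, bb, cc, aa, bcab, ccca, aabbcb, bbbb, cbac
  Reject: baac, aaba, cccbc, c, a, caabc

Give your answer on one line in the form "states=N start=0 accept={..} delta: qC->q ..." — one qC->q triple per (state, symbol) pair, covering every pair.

Grow the machine one transition at a time. Run the examples from 0; the earliest place one falls off (shortest prefix, ties alphabetical) gets sent to the lowest-numbered state that keeps every Accept/Reject pair distinguishable — a pair clashes when both reach the same state with identical unread suffix — and to a fresh state only if none does.
a: 0a undefined. 0a->0: no, aa/a meet in 0. Open state 1: 0a->1.
b: 0b undefined. 0b->0: ok.
c: 0c undefined. 0c->0: no, bb/cccbc meet in 0. 0c->1: ok.
aa: 1a undefined. 1a->0: ok.
ab: 1b undefined. 1b->0: ok.
cc: 1c undefined. 1c->0: ok.
All examples now run through 2 states with every (state, symbol) defined. Accept strings end in {0}, Reject strings end in {1}; accept={0}.

states=2 start=0 accept={0} delta: 0a->1 0b->0 0c->1 1a->0 1b->0 1c->0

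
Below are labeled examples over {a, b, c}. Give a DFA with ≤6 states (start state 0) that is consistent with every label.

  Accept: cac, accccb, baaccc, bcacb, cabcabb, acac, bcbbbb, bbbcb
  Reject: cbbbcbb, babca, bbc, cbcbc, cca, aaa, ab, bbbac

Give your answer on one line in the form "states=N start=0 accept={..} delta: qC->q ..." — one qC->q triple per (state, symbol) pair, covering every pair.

Fold the examples into a partial DFA from state 0: repeatedly fix the first undefined (state, symbol) met by the shortest-then-alphabetical prefix, trying targets in increasing order and rejecting any under which an Accept and a Reject string meet in one state with the same remainder; add a state when all current targets are rejected. Accepting states are where Accept strings end.
a: 0a undefined. 0a->0: ok.
b: 0b undefined. 0b->0: ok.
c: 0c undefined. 0c->0: no, cac/cbbbcbb meet in 0. Open state 1: 0c->1.
ca: 1a undefined. 1a->0: no, cac/bbc meet in 1. 1a->1: ok.
cb: 1b undefined. 1b->0: no, cabcabb/cbbbcbb meet in 0. 1b->1: no, bcbbbb/babca meet in 1. Open state 2: 1b->2.
cc: 1c undefined. 1c->0: no, cac/cca meet in 0. 1c->1: no, cac/babca meet in 1. 1c->2: ok.
cbb: 2b undefined. 2b->0: no, bcacb/cbbbcbb meet in 0. 2b->1: no, bcacb/babca meet in 1. 2b->2: ok.
cbc: 2c undefined. 2c->0: no, baaccc/cbbbcbb meet in 0. 2c->1: no, cac/cbbbcbb meet in 2. 2c->2: no, cac/cbbbcbb meet in 2. Open state 3: 2c->3.
cca: 2a undefined. 2a->0: ok.
cbcb: 3b undefined. 3b->0: ok.
acccc: 3c undefined. 3c->0: no, accccb/cbbbcbb meet in 0. 3c->1: ok.
cabca: 3a undefined. 3a->0: no, cabcabb/cbbbcbb meet in 0. 3a->1: ok.
All examples now run through 4 states with every (state, symbol) defined. Accept strings end in {2,3}, Reject strings end in {0,1}; accept={2,3}.

states=4 start=0 accept={2,3} delta: 0a->0 0b->0 0c->1 1a->1 1b->2 1c->2 2a->0 2b->2 2c->3 3a->1 3b->0 3c->1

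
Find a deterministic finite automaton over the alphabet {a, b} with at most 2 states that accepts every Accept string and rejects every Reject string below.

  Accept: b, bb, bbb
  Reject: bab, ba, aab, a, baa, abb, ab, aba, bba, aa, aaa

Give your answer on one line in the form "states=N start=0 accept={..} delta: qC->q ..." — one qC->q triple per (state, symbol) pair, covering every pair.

Grow the machine one transition at a time. Run the examples from 0; the earliest place one falls off (shortest prefix, ties alphabetical) gets sent to the lowest-numbered state that keeps every Accept/Reject pair distinguishable — a pair clashes when both reach the same state with identical unread suffix — and to a fresh state only if none does.
a: 0a undefined. 0a->0: no, b/aab meet in 0 with "b" left. Open state 1: 0a->1.
b: 0b undefined. 0b->0: ok.
aa: 1a undefined. 1a->0: no, b/aab meet in 0. 1a->1: ok.
ab: 1b undefined. 1b->0: no, b/bab meet in 0. 1b->1: ok.
All examples now run through 2 states with every (state, symbol) defined. Accept strings end in {0}, Reject strings end in {1}; accept={0}.

states=2 start=0 accept={0} delta: 0a->1 0b->0 1a->1 1b->1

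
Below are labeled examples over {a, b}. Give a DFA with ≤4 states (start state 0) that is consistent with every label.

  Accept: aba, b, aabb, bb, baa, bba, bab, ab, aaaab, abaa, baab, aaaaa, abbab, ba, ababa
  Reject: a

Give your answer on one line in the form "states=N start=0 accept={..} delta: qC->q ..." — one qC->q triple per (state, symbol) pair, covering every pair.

states=3 start=0 accept={2} delta: 0a->1 0b->2 1a->2 1b->2 2a->2 2b->2

State merging on the prefix tree: take the shortest (then alphabetical) example prefix whose next move is undefined and point that move at state 0, else 1, else 2, ...; a target is out if some Accept/Reject pair would then sit in one state with the same input left (inseparable). If every existing state is out, open a new one.
a: 0a undefined. 0a->0: no, aaaaa/a meet in 0. Open state 1: 0a->1.
b: 0b undefined. 0b->0: no, bba/a meet in 1. 0b->1: no, b/a meet in 1. Open state 2: 0b->2.
aa: 1a undefined. 1a->0: no, aaaaa/a meet in 1. 1a->1: no, aaaaa/a meet in 1. 1a->2: ok.
ab: 1b undefined. 1b->0: no, aba/a meet in 1. 1b->1: no, ab/a meet in 1. 1b->2: ok.
ba: 2a undefined. 2a->0: no, baa/a meet in 1. 2a->1: no, aba/a meet in 1. 2a->2: ok.
bb: 2b undefined. 2b->0: no, bba/a meet in 1. 2b->1: no, bb/a meet in 1. 2b->2: ok.
All examples now run through 3 states with every (state, symbol) defined. Accept strings end in {2}, Reject strings end in {1}; accept={2}.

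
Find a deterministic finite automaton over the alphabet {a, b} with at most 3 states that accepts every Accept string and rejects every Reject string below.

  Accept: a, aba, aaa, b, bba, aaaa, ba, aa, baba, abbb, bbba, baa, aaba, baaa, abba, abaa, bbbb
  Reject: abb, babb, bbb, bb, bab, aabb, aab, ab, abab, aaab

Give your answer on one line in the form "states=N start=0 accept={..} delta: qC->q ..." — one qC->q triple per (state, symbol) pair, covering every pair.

states=3 start=0 accept={1} delta: 0a->1 0b->1 1a->1 1b->2 2a->1 2b->0

State merging on the prefix tree: take the shortest (then alphabetical) example prefix whose next move is undefined and point that move at state 0, else 1, else 2, ...; a target is out if some Accept/Reject pair would then sit in one state with the same input left (inseparable). If every existing state is out, open a new one.
a: 0a undefined. 0a->0: no, b/aab meet in 0 with "b" left. Open state 1: 0a->1.
b: 0b undefined. 0b->0: no, b/bbb meet in 0. 0b->1: ok.
aa: 1a undefined. 1a->0: no, a/bab meet in 1. 1a->1: ok.
ab: 1b undefined. 1b->0: no, a/abb meet in 1. 1b->1: no, a/abb meet in 1. Open state 2: 1b->2.
aba: 2a undefined. 2a->0: no, a/abab meet in 1. 2a->1: ok.
abb: 2b undefined. 2b->0: ok.
All examples now run through 3 states with every (state, symbol) defined. Accept strings end in {1}, Reject strings end in {0,2}; accept={1}.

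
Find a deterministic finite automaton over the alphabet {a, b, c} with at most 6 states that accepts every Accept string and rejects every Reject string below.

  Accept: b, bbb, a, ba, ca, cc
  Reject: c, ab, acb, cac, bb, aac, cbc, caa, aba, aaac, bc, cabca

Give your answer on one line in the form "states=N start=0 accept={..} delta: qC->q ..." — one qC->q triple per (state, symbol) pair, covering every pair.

states=5 start=0 accept={0,1,4} delta: 0a->1 0b->1 0c->2 1a->0 1b->3 1c->2 2a->4 2b->3 2c->0 3a->2 3b->0 3c->3 4a->2 4b->3 4c->2

Fold the examples into a partial DFA from state 0: repeatedly fix the first undefined (state, symbol) met by the shortest-then-alphabetical prefix, trying targets in increasing order and rejecting any under which an Accept and a Reject string meet in one state with the same remainder; add a state when all current targets are rejected. Accepting states are where Accept strings end.
a: 0a undefined. 0a->0: no, b/ab meet in 0 with "b" left. Open state 1: 0a->1.
b: 0b undefined. 0b->0: no, b/bb meet in 0. 0b->1: ok.
c: 0c undefined. 0c->0: no, ba/caa meet in 1 with "a" left. 0c->1: no, b/c meet in 1. Open state 2: 0c->2.
aa: 1a undefined. 1a->0: ok.
ab: 1b undefined. 1b->0: no, b/aba meet in 1. 1b->1: no, b/ab meet in 1. 1b->2: no, ca/aba meet in 2 with "a" left. Open state 3: 1b->3.
ac: 1c undefined. 1c->0: no, b/acb meet in 1. 1c->1: no, b/aaac meet in 1. 1c->2: ok.
ca: 2a undefined. 2a->0: no, b/caa meet in 1. 2a->1: no, ba/caa meet in 0. 2a->2: no, ca/c meet in 2. 2a->3: no, ca/ab meet in 3. Open state 4: 2a->4.
cb: 2b undefined. 2b->0: no, ba/acb meet in 0. 2b->1: no, b/acb meet in 1. 2b->2: no, cc/cbc meet in 2 with "c" left. 2b->3: ok.
cc: 2c undefined. 2c->0: ok.
aba: 3a undefined. 3a->0: no, ba/aba meet in 0. 3a->1: no, b/aba meet in 1. 3a->2: ok.
bbb: 3b undefined. 3b->0: ok.
caa: 4a undefined. 4a->0: no, bbb/caa meet in 0. 4a->1: no, b/caa meet in 1. 4a->2: ok.
cab: 4b undefined. 4b->0: no, ca/cabca meet in 4. 4b->1: no, ca/cabca meet in 4. 4b->2: no, b/cabca meet in 1. 4b->3: ok.
cac: 4c undefined. 4c->0: no, bbb/cac meet in 0. 4c->1: no, b/cac meet in 1. 4c->2: ok.
cbc: 3c undefined. 3c->0: no, b/cabca meet in 1. 3c->1: no, b/cbc meet in 1. 3c->2: no, ca/cabca meet in 4. 3c->3: ok.
All examples now run through 5 states with every (state, symbol) defined. Accept strings end in {0,1,4}, Reject strings end in {2,3}; accept={0,1,4}.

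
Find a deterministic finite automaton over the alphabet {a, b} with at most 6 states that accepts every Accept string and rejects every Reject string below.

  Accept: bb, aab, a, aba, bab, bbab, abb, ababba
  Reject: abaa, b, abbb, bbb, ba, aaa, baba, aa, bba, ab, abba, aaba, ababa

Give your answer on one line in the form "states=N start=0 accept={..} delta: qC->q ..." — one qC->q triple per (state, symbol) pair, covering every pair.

Fold the examples into a partial DFA from state 0: repeatedly fix the first undefined (state, symbol) met by the shortest-then-alphabetical prefix, trying targets in increasing order and rejecting any under which an Accept and a Reject string meet in one state with the same remainder; add a state when all current targets are rejected. Accepting states are where Accept strings end.
a: 0a undefined. 0a->0: no, aab/b meet in 0 with "b" left. Open state 1: 0a->1.
b: 0b undefined. 0b->0: no, bb/b meet in 0. 0b->1: no, bb/ab meet in 1 with "b" left. Open state 2: 0b->2.
aa: 1a undefined. 1a->0: no, aab/b meet in 2. 1a->1: no, aab/ab meet in 1 with "b" left. 1a->2: ok.
ab: 1b undefined. 1b->0: no, bb/abbb meet in 2 with "b" left. 1b->1: no, a/abbb meet in 1. 1b->2: no, aba/ba meet in 2 with "a" left. Open state 3: 1b->3.
ba: 2a undefined. 2a->0: no, bab/b meet in 2. 2a->1: no, a/ba meet in 1. 2a->2: ok.
bb: 2b undefined. 2b->0: no, a/baba meet in 1. 2b->1: ok.
aba: 3a undefined. 3a->0: no, bb/abaa meet in 1. 3a->1: no, bb/ababa meet in 1. 3a->2: no, aba/abaa meet in 2. 3a->3: no, aba/abaa meet in 3. Open state 4: 3a->4.
abb: 3b undefined. 3b->0: no, bb/abba meet in 1. 3b->1: ok.
abaa: 4a undefined. 4a->0: ok.
abab: 4b undefined. 4b->0: no, bb/ababa meet in 1. 4b->1: ok.
All examples now run through 5 states with every (state, symbol) defined. Accept strings end in {1,4}, Reject strings end in {0,2,3}; accept={1,4}.

states=5 start=0 accept={1,4} delta: 0a->1 0b->2 1a->2 1b->3 2a->2 2b->1 3a->4 3b->1 4a->0 4b->1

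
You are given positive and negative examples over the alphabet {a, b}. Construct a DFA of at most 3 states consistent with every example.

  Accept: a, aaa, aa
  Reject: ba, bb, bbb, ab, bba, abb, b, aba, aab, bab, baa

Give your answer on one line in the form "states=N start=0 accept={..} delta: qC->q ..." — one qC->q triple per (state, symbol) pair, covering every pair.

State merging on the prefix tree: take the shortest (then alphabetical) example prefix whose next move is undefined and point that move at state 0, else 1, else 2, ...; a target is out if some Accept/Reject pair would then sit in one state with the same input left (inseparable). If every existing state is out, open a new one.
a: 0a undefined. 0a->0: ok.
b: 0b undefined. 0b->0: no, a/ba meet in 0. Open state 1: 0b->1.
ba: 1a undefined. 1a->0: no, a/ba meet in 0. 1a->1: ok.
bb: 1b undefined. 1b->0: no, a/bb meet in 0. 1b->1: ok.
All examples now run through 2 states with every (state, symbol) defined. Accept strings end in {0}, Reject strings end in {1}; accept={0}.

states=2 start=0 accept={0} delta: 0a->0 0b->1 1a->1 1b->1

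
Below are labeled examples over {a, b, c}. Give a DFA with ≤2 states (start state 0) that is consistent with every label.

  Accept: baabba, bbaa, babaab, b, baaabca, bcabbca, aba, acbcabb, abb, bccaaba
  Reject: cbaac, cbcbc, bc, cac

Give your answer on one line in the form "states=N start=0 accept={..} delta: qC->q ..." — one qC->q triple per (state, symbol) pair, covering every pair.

states=2 start=0 accept={0} delta: 0a->0 0b->0 0c->1 1a->0 1b->0 1c->0

Fold the examples into a partial DFA from state 0: repeatedly fix the first undefined (state, symbol) met by the shortest-then-alphabetical prefix, trying targets in increasing order and rejecting any under which an Accept and a Reject string meet in one state with the same remainder; add a state when all current targets are rejected. Accepting states are where Accept strings end.
a: 0a undefined. 0a->0: ok.
b: 0b undefined. 0b->0: ok.
c: 0c undefined. 0c->0: no, baabba/cbaac meet in 0. Open state 1: 0c->1.
ca: 1a undefined. 1a->0: ok.
cb: 1b undefined. 1b->0: ok.
bcc: 1c undefined. 1c->0: ok.
All examples now run through 2 states with every (state, symbol) defined. Accept strings end in {0}, Reject strings end in {1}; accept={0}.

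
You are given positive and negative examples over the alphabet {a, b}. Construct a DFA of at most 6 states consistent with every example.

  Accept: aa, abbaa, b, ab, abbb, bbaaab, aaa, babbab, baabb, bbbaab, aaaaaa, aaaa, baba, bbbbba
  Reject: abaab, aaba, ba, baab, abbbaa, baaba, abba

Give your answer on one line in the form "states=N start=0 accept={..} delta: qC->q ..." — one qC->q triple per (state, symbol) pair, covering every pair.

states=6 start=0 accept={0,1,4} delta: 0a->0 0b->1 1a->2 1b->2 2a->3 2b->4 3a->0 3b->2 4a->1 4b->5 5a->0 5b->0

Fold the examples into a partial DFA from state 0: repeatedly fix the first undefined (state, symbol) met by the shortest-then-alphabetical prefix, trying targets in increasing order and rejecting any under which an Accept and a Reject string meet in one state with the same remainder; add a state when all current targets are rejected. Accepting states are where Accept strings end.
a: 0a undefined. 0a->0: ok.
b: 0b undefined. 0b->0: no, aa/abaab meet in 0. Open state 1: 0b->1.
ba: 1a undefined. 1a->0: no, aa/aaba meet in 0. 1a->1: no, b/aaba meet in 1. Open state 2: 1a->2.
bb: 1b undefined. 1b->0: no, aa/abba meet in 0. 1b->1: no, abbaa/abbbaa meet in 2 with "a" left. 1b->2: ok.
baa: 2a undefined. 2a->0: no, aa/abba meet in 0. 2a->1: no, abbaa/abaab meet in 2. 2a->2: no, abbaa/aaba meet in 2. Open state 3: 2a->3.
bab: 2b undefined. 2b->0: no, aa/abbbaa meet in 0. 2b->1: no, babbab/abaab meet in 3 with "b" left. 2b->2: no, abbaa/abbbaa meet in 3 with "a" left. 2b->3: no, abbb/abba meet in 3. Open state 4: 2b->4.
baab: 3b undefined. 3b->0: no, aa/abaab meet in 0. 3b->1: no, b/abaab meet in 1. 3b->2: ok.
baba: 4a undefined. 4a->0: no, aa/abbbaa meet in 0. 4a->1: ok.
babb: 4b undefined. 4b->0: no, bbbbba/abaab meet in 2. 4b->1: no, bbbbba/baaba meet in 3. 4b->2: no, babbab/abaab meet in 2. 4b->3: no, bbbbba/baaba meet in 3. 4b->4: no, babbab/abaab meet in 2. Open state 5: 4b->5.
bbaa: 3a undefined. 3a->0: ok.
babba: 5a undefined. 5a->0: ok.
bbbbb: 5b undefined. 5b->0: ok.
All examples now run through 6 states with every (state, symbol) defined. Accept strings end in {0,1,4}, Reject strings end in {2,3}; accept={0,1,4}.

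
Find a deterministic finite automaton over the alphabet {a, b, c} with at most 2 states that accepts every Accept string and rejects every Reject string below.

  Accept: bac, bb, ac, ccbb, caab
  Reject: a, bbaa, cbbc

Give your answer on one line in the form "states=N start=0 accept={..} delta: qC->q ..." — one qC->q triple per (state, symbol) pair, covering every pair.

Fold the examples into a partial DFA from state 0: repeatedly fix the first undefined (state, symbol) met by the shortest-then-alphabetical prefix, trying targets in increasing order and rejecting any under which an Accept and a Reject string meet in one state with the same remainder; add a state when all current targets are rejected. Accepting states are where Accept strings end.
a: 0a undefined. 0a->0: ok.
b: 0b undefined. 0b->0: no, bb/a meet in 0. Open state 1: 0b->1.
c: 0c undefined. 0c->0: no, ac/a meet in 0. 0c->1: ok.
ba: 1a undefined. 1a->0: ok.
bb: 1b undefined. 1b->0: no, bb/a meet in 0. 1b->1: ok.
cc: 1c undefined. 1c->0: ok.
All examples now run through 2 states with every (state, symbol) defined. Accept strings end in {1}, Reject strings end in {0}; accept={1}.

states=2 start=0 accept={1} delta: 0a->0 0b->1 0c->1 1a->0 1b->1 1c->0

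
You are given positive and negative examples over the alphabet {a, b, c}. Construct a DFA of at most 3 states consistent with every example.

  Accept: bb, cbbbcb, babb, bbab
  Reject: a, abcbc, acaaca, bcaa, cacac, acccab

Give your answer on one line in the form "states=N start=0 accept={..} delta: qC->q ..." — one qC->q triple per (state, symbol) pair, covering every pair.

Fold the examples into a partial DFA from state 0: repeatedly fix the first undefined (state, symbol) met by the shortest-then-alphabetical prefix, trying targets in increasing order and rejecting any under which an Accept and a Reject string meet in one state with the same remainder; add a state when all current targets are rejected. Accepting states are where Accept strings end.
a: 0a undefined. 0a->0: ok.
b: 0b undefined. 0b->0: no, bb/a meet in 0. Open state 1: 0b->1.
c: 0c undefined. 0c->0: ok.
ba: 1a undefined. 1a->0: ok.
bb: 1b undefined. 1b->0: no, bb/a meet in 0. 1b->1: no, bb/acccab meet in 1. Open state 2: 1b->2.
bc: 1c undefined. 1c->0: ok.
bba: 2a undefined. 2a->0: no, bbab/acccab meet in 1. 2a->1: ok.
cbbb: 2b undefined. 2b->0: no, cbbbcb/acccab meet in 1. 2b->1: no, cbbbcb/acccab meet in 1. 2b->2: ok.
cbbbc: 2c undefined. 2c->0: no, cbbbcb/acccab meet in 1. 2c->1: ok.
All examples now run through 3 states with every (state, symbol) defined. Accept strings end in {2}, Reject strings end in {0,1}; accept={2}.

states=3 start=0 accept={2} delta: 0a->0 0b->1 0c->0 1a->0 1b->2 1c->0 2a->1 2b->2 2c->1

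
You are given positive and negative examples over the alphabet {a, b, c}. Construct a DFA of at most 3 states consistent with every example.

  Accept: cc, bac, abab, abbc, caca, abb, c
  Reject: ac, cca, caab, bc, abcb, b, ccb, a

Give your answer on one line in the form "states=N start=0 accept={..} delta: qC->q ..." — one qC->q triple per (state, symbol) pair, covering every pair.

states=3 start=0 accept={0,2} delta: 0a->1 0b->1 0c->0 1a->0 1b->2 1c->1 2a->1 2b->0 2c->0

Fold the examples into a partial DFA from state 0: repeatedly fix the first undefined (state, symbol) met by the shortest-then-alphabetical prefix, trying targets in increasing order and rejecting any under which an Accept and a Reject string meet in one state with the same remainder; add a state when all current targets are rejected. Accepting states are where Accept strings end.
a: 0a undefined. 0a->0: no, c/ac meet in 0 with "c" left. Open state 1: 0a->1.
b: 0b undefined. 0b->0: no, bac/ac meet in 1 with "c" left. 0b->1: ok.
c: 0c undefined. 0c->0: ok.
ab: 1b undefined. 1b->0: no, abbc/ac meet in 1 with "c" left. 1b->1: no, abab/caab meet in 1 with "ab" left. Open state 2: 1b->2.
ac: 1c undefined. 1c->0: no, cc/ac meet in 0. 1c->1: ok.
ba: 1a undefined. 1a->0: ok.
aba: 2a undefined. 2a->0: no, abab/ac meet in 1. 2a->1: ok.
abb: 2b undefined. 2b->0: ok.
abc: 2c undefined. 2c->0: ok.
All examples now run through 3 states with every (state, symbol) defined. Accept strings end in {0,2}, Reject strings end in {1}; accept={0,2}.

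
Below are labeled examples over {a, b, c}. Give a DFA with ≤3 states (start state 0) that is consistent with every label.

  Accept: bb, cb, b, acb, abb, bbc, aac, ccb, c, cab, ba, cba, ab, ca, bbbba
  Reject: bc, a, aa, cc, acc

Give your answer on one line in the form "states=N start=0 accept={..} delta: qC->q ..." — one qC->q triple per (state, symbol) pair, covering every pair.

Grow the machine one transition at a time. Run the examples from 0; the earliest place one falls off (shortest prefix, ties alphabetical) gets sent to the lowest-numbered state that keeps every Accept/Reject pair distinguishable — a pair clashes when both reach the same state with identical unread suffix — and to a fresh state only if none does.
a: 0a undefined. 0a->0: ok.
b: 0b undefined. 0b->0: no, bb/a meet in 0. Open state 1: 0b->1.
c: 0c undefined. 0c->0: no, aac/a meet in 0. 0c->1: ok.
ba: 1a undefined. 1a->0: no, ba/a meet in 0. 1a->1: ok.
bb: 1b undefined. 1b->0: no, bb/a meet in 0. 1b->1: no, bbc/bc meet in 1 with "c" left. Open state 2: 1b->2.
bc: 1c undefined. 1c->0: ok.
bbb: 2b undefined. 2b->0: ok.
bbc: 2c undefined. 2c->0: no, bbc/bc meet in 0. 2c->1: ok.
cba: 2a undefined. 2a->0: no, cba/bc meet in 0. 2a->1: ok.
All examples now run through 3 states with every (state, symbol) defined. Accept strings end in {1,2}, Reject strings end in {0}; accept={1,2}.

states=3 start=0 accept={1,2} delta: 0a->0 0b->1 0c->1 1a->1 1b->2 1c->0 2a->1 2b->0 2c->1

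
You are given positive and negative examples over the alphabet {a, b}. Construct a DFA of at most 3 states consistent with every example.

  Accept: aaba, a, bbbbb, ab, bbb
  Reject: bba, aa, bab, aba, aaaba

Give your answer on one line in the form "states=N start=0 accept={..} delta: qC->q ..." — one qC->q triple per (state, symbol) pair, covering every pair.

Fold the examples into a partial DFA from state 0: repeatedly fix the first undefined (state, symbol) met by the shortest-then-alphabetical prefix, trying targets in increasing order and rejecting any under which an Accept and a Reject string meet in one state with the same remainder; add a state when all current targets are rejected. Accepting states are where Accept strings end.
a: 0a undefined. 0a->0: no, aaba/aba meet in 0 with "ba" left. Open state 1: 0a->1.
b: 0b undefined. 0b->0: no, a/bba meet in 1. 0b->1: ok.
aa: 1a undefined. 1a->0: no, aaba/aa meet in 0. 1a->1: no, aaba/bba meet in 1 with "ba" left. Open state 2: 1a->2.
ab: 1b undefined. 1b->0: no, a/bba meet in 1. 1b->1: ok.
aaa: 2a undefined. 2a->0: ok.
aab: 2b undefined. 2b->0: ok.
All examples now run through 3 states with every (state, symbol) defined. Accept strings end in {1}, Reject strings end in {0,2}; accept={1}.

states=3 start=0 accept={1} delta: 0a->1 0b->1 1a->2 1b->1 2a->0 2b->0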